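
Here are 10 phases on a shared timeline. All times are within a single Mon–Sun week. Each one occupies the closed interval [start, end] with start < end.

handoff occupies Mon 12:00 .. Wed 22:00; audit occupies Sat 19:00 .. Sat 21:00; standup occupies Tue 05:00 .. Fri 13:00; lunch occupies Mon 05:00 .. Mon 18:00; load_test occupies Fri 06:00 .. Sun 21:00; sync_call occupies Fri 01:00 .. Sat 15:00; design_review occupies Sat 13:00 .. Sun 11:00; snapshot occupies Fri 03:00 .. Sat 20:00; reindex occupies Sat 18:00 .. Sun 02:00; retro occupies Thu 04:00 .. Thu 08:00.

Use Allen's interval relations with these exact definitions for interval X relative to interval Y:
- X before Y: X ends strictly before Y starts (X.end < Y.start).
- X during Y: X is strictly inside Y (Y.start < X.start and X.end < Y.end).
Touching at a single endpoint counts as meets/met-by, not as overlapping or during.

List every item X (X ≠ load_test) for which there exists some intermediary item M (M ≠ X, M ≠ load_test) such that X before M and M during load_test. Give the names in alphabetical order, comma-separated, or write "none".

Target load_test = [Fri 06:00, Sun 21:00].
Intermediaries M with M during load_test: audit, design_review, reindex.
Via audit — items with X before audit: handoff, lunch, retro, standup, sync_call.
Via design_review — items with X before design_review: handoff, lunch, retro, standup.
Via reindex — items with X before reindex: handoff, lunch, retro, standup, sync_call.
Union: handoff, lunch, retro, standup, sync_call.

handoff, lunch, retro, standup, sync_call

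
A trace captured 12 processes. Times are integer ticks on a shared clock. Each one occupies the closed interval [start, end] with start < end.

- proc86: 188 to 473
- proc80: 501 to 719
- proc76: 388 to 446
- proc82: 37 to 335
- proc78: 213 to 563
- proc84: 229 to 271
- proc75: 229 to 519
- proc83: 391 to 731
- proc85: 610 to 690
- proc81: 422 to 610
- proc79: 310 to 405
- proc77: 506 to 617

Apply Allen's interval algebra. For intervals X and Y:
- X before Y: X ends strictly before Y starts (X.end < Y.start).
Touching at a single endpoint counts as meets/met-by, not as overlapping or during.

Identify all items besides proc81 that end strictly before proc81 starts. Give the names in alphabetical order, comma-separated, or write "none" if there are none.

Target proc81 = [422, 610].
proc75 [229, 519] → overlaps → no.
proc76 [388, 446] → overlaps → no.
proc77 [506, 617] → overlapped-by → no.
proc78 [213, 563] → overlaps → no.
proc79 [310, 405] → before → yes.
proc80 [501, 719] → overlapped-by → no.
proc82 [37, 335] → before → yes.
proc83 [391, 731] → contains → no.
proc84 [229, 271] → before → yes.
proc85 [610, 690] → met-by → no.
proc86 [188, 473] → overlaps → no.
Result: proc79, proc82, proc84.

proc79, proc82, proc84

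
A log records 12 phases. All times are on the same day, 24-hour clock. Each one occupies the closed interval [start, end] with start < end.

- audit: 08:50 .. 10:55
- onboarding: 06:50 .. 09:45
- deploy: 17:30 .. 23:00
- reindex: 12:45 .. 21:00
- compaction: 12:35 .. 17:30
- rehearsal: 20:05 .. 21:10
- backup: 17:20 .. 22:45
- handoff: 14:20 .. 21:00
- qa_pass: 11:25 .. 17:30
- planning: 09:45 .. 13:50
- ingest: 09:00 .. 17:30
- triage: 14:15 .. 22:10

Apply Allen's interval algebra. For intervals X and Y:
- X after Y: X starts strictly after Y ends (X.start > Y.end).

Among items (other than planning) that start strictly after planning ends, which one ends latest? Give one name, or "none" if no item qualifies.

deploy

Target planning = [09:45, 13:50].
audit [08:50, 10:55] → overlaps → excluded.
backup [17:20, 22:45] → after → candidate.
compaction [12:35, 17:30] → overlapped-by → excluded.
deploy [17:30, 23:00] → after → candidate.
handoff [14:20, 21:00] → after → candidate.
ingest [09:00, 17:30] → contains → excluded.
onboarding [06:50, 09:45] → meets → excluded.
qa_pass [11:25, 17:30] → overlapped-by → excluded.
rehearsal [20:05, 21:10] → after → candidate.
reindex [12:45, 21:00] → overlapped-by → excluded.
triage [14:15, 22:10] → after → candidate.
Among candidates, latest end is 23:00 → deploy.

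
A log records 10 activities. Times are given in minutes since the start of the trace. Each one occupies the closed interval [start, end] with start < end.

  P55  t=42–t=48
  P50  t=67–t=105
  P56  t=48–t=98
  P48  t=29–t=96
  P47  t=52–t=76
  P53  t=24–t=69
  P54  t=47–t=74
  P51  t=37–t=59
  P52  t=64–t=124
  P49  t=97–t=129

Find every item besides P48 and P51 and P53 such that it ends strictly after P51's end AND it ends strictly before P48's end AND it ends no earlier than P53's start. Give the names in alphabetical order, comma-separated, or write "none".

Conditions: its end is strictly after P51's end (X.end > t=59) AND its end is strictly before P48's end (X.end < t=96) AND its end is no earlier than P53's start (X.end >= t=24).
P47: end t=76 > t=59? ✓; end t=76 < t=96? ✓; end t=76 >= t=24? ✓ → yes.
P49: end t=129 > t=59? ✓; end t=129 < t=96? ✗; end t=129 >= t=24? ✓ → no.
P50: end t=105 > t=59? ✓; end t=105 < t=96? ✗; end t=105 >= t=24? ✓ → no.
P52: end t=124 > t=59? ✓; end t=124 < t=96? ✗; end t=124 >= t=24? ✓ → no.
P54: end t=74 > t=59? ✓; end t=74 < t=96? ✓; end t=74 >= t=24? ✓ → yes.
P55: end t=48 > t=59? ✗; end t=48 < t=96? ✓; end t=48 >= t=24? ✓ → no.
P56: end t=98 > t=59? ✓; end t=98 < t=96? ✗; end t=98 >= t=24? ✓ → no.
Result: P47, P54.

P47, P54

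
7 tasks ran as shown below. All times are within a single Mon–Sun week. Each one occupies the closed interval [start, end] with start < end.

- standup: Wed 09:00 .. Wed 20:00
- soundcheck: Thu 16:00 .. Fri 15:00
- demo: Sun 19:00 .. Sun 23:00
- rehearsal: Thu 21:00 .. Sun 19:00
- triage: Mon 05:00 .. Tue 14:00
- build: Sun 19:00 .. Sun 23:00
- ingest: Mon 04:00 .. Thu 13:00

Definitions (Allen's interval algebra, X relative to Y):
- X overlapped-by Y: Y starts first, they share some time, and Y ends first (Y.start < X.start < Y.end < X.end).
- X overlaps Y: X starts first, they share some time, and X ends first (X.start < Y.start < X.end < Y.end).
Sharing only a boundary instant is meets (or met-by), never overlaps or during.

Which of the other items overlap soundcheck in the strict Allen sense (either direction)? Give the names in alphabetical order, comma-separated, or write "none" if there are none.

rehearsal

Target soundcheck = [Thu 16:00, Fri 15:00].
build [Sun 19:00, Sun 23:00] → after → no.
demo [Sun 19:00, Sun 23:00] → after → no.
ingest [Mon 04:00, Thu 13:00] → before → no.
rehearsal [Thu 21:00, Sun 19:00] → overlapped-by → yes.
standup [Wed 09:00, Wed 20:00] → before → no.
triage [Mon 05:00, Tue 14:00] → before → no.
Result: rehearsal.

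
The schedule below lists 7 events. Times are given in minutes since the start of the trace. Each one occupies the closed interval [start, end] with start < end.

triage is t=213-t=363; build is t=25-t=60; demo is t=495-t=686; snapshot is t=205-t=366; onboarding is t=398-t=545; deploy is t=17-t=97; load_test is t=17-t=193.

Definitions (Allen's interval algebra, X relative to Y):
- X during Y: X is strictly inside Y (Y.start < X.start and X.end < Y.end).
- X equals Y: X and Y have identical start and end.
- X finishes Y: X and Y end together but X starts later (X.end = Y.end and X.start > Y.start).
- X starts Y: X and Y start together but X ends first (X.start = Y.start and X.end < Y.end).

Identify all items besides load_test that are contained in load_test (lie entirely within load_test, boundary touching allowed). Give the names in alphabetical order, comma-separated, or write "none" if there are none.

Target load_test = [t=17, t=193].
build [t=25, t=60] → during → yes.
demo [t=495, t=686] → after → no.
deploy [t=17, t=97] → starts → yes.
onboarding [t=398, t=545] → after → no.
snapshot [t=205, t=366] → after → no.
triage [t=213, t=363] → after → no.
Result: build, deploy.

build, deploy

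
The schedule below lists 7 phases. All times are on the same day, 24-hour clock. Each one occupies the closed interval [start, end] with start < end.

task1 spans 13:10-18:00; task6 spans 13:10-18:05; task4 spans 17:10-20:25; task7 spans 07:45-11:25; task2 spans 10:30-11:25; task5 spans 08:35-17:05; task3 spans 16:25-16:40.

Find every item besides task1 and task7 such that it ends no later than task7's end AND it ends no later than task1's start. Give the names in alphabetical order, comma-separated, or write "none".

Conditions: its end is no later than task7's end (X.end <= 11:25) AND its end is no later than task1's start (X.end <= 13:10).
task2: end 11:25 <= 11:25? ✓; end 11:25 <= 13:10? ✓ → yes.
task3: end 16:40 <= 11:25? ✗; end 16:40 <= 13:10? ✗ → no.
task4: end 20:25 <= 11:25? ✗; end 20:25 <= 13:10? ✗ → no.
task5: end 17:05 <= 11:25? ✗; end 17:05 <= 13:10? ✗ → no.
task6: end 18:05 <= 11:25? ✗; end 18:05 <= 13:10? ✗ → no.
Result: task2.

task2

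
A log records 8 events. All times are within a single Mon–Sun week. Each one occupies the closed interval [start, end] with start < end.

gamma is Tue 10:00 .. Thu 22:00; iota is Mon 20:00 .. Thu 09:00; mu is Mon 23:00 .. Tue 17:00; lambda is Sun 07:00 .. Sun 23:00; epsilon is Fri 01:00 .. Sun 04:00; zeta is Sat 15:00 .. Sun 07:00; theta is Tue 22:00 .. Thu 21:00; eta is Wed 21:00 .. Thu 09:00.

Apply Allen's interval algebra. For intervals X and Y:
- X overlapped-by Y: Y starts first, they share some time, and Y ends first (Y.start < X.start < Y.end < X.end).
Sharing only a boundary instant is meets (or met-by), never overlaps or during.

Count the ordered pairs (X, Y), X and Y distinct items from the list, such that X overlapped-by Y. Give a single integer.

Checking all 56 ordered pairs for relation 'overlapped-by'; matching pairs in alphabetical order:
(gamma, iota): gamma overlapped-by iota ✓
(gamma, mu): gamma overlapped-by mu ✓
(theta, iota): theta overlapped-by iota ✓
(zeta, epsilon): zeta overlapped-by epsilon ✓
Count: 4.

4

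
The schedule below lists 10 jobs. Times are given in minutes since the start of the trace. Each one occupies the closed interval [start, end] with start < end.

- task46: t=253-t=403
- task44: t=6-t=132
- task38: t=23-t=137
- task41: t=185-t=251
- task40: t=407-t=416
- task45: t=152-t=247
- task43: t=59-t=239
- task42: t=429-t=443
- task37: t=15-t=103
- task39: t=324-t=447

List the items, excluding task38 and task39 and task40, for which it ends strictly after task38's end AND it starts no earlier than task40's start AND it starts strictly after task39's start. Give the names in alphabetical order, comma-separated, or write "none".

Conditions: its end is strictly after task38's end (X.end > t=137) AND its start is no earlier than task40's start (X.start >= t=407) AND its start is strictly after task39's start (X.start > t=324).
task37: end t=103 > t=137? ✗; start t=15 >= t=407? ✗; start t=15 > t=324? ✗ → no.
task41: end t=251 > t=137? ✓; start t=185 >= t=407? ✗; start t=185 > t=324? ✗ → no.
task42: end t=443 > t=137? ✓; start t=429 >= t=407? ✓; start t=429 > t=324? ✓ → yes.
task43: end t=239 > t=137? ✓; start t=59 >= t=407? ✗; start t=59 > t=324? ✗ → no.
task44: end t=132 > t=137? ✗; start t=6 >= t=407? ✗; start t=6 > t=324? ✗ → no.
task45: end t=247 > t=137? ✓; start t=152 >= t=407? ✗; start t=152 > t=324? ✗ → no.
task46: end t=403 > t=137? ✓; start t=253 >= t=407? ✗; start t=253 > t=324? ✗ → no.
Result: task42.

task42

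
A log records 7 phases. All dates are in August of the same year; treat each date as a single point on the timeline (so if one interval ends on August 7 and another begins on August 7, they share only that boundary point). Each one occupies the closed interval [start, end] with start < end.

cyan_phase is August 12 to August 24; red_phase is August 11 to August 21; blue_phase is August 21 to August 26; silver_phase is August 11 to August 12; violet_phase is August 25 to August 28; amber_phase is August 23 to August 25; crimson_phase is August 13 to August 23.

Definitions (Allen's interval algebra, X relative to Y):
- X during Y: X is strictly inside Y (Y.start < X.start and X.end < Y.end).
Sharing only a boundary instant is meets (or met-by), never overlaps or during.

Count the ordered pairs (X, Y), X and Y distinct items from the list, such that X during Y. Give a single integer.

2

Checking all 42 ordered pairs for relation 'during'; matching pairs in alphabetical order:
(amber_phase, blue_phase): amber_phase during blue_phase ✓
(crimson_phase, cyan_phase): crimson_phase during cyan_phase ✓
Count: 2.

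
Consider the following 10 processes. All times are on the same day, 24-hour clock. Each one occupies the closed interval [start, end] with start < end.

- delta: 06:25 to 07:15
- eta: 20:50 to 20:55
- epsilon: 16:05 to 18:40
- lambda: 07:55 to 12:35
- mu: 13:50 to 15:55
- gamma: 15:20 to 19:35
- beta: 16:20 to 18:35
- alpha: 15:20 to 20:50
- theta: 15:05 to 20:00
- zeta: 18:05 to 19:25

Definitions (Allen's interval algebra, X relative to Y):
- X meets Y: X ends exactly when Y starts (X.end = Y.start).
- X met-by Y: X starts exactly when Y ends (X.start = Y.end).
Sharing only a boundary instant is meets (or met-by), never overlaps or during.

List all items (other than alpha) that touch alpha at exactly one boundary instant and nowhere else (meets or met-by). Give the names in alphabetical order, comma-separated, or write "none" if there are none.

Target alpha = [15:20, 20:50].
beta [16:20, 18:35] → during → no.
delta [06:25, 07:15] → before → no.
epsilon [16:05, 18:40] → during → no.
eta [20:50, 20:55] → met-by → yes.
gamma [15:20, 19:35] → starts → no.
lambda [07:55, 12:35] → before → no.
mu [13:50, 15:55] → overlaps → no.
theta [15:05, 20:00] → overlaps → no.
zeta [18:05, 19:25] → during → no.
Result: eta.

eta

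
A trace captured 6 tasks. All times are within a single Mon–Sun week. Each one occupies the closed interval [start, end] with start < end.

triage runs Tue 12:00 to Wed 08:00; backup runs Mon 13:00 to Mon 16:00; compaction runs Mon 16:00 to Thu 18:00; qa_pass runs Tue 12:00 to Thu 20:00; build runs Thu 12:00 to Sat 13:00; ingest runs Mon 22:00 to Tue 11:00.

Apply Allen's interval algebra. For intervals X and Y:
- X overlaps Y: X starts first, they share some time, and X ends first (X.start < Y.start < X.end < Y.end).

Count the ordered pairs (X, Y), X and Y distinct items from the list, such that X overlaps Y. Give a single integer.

3

Checking all 30 ordered pairs for relation 'overlaps'; matching pairs in alphabetical order:
(compaction, build): compaction overlaps build ✓
(compaction, qa_pass): compaction overlaps qa_pass ✓
(qa_pass, build): qa_pass overlaps build ✓
Count: 3.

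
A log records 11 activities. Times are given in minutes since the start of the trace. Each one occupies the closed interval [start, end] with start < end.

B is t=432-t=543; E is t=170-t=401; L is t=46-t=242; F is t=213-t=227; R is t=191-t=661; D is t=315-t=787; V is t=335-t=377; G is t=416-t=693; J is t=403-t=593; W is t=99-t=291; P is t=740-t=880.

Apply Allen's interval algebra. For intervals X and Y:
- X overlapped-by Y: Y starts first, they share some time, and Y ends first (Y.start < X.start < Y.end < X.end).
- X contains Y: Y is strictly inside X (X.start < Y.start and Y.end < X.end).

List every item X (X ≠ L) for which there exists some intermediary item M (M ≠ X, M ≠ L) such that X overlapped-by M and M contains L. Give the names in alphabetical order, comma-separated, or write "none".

none

Target L = [t=46, t=242].
Intermediaries M with M contains L: none.
Union: none.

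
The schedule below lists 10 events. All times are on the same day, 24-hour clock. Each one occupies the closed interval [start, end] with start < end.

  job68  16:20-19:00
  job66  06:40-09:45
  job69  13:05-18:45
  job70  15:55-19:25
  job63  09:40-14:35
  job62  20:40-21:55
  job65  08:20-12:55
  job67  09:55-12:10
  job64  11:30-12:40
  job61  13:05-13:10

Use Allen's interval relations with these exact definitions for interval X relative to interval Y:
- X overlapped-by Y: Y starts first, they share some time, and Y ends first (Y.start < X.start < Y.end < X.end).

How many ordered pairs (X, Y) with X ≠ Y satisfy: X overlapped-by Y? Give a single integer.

7

Checking all 90 ordered pairs for relation 'overlapped-by'; matching pairs in alphabetical order:
(job63, job65): job63 overlapped-by job65 ✓
(job63, job66): job63 overlapped-by job66 ✓
(job64, job67): job64 overlapped-by job67 ✓
(job65, job66): job65 overlapped-by job66 ✓
(job68, job69): job68 overlapped-by job69 ✓
(job69, job63): job69 overlapped-by job63 ✓
(job70, job69): job70 overlapped-by job69 ✓
Count: 7.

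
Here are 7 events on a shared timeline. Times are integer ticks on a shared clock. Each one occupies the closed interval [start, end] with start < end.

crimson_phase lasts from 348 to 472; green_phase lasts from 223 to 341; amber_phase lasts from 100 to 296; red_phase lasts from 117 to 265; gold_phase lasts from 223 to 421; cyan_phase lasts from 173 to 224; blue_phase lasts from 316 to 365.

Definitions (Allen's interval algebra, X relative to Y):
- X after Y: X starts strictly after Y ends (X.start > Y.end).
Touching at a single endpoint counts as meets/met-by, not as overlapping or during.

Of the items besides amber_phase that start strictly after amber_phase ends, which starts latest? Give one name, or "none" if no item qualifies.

crimson_phase

Target amber_phase = [100, 296].
blue_phase [316, 365] → after → candidate.
crimson_phase [348, 472] → after → candidate.
cyan_phase [173, 224] → during → excluded.
gold_phase [223, 421] → overlapped-by → excluded.
green_phase [223, 341] → overlapped-by → excluded.
red_phase [117, 265] → during → excluded.
Among candidates, latest start is 348 → crimson_phase.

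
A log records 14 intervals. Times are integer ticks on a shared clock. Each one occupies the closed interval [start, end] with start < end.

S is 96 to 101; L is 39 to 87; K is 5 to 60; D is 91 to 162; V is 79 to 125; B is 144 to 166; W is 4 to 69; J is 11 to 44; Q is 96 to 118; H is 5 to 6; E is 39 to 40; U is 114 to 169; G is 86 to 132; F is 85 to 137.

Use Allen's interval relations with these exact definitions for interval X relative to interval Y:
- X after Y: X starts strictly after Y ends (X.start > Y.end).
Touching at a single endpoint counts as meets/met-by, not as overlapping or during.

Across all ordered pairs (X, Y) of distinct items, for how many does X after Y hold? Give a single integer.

Checking all 182 ordered pairs for relation 'after'; matching pairs in alphabetical order:
(B, E): B after E ✓
(B, F): B after F ✓
(B, G): B after G ✓
(B, H): B after H ✓
(B, J): B after J ✓
(B, K): B after K ✓
(B, L): B after L ✓
(B, Q): B after Q ✓
(B, S): B after S ✓
(B, V): B after V ✓
(B, W): B after W ✓
(D, E): D after E ✓
(D, H): D after H ✓
(D, J): D after J ✓
(D, K): D after K ✓
(D, L): D after L ✓
(D, W): D after W ✓
(E, H): E after H ✓
(F, E): F after E ✓
(F, H): F after H ✓
(F, J): F after J ✓
(F, K): F after K ✓
(F, W): F after W ✓
(G, E): G after E ✓
... plus 30 further pairs not listed.
Count: 54.

54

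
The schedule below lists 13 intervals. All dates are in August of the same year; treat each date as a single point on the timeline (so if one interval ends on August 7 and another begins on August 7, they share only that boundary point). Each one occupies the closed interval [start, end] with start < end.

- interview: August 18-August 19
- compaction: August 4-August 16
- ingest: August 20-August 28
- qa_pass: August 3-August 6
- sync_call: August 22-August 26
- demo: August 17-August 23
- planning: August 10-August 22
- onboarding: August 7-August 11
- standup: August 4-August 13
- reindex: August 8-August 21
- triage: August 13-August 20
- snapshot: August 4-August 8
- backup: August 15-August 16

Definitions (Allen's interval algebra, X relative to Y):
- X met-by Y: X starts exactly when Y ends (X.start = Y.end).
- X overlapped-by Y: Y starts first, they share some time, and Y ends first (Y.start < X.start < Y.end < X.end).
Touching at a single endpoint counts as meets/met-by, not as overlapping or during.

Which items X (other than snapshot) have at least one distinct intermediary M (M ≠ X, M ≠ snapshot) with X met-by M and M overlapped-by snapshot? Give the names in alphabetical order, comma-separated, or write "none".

Target snapshot = [August 4, August 8].
Intermediaries M with M overlapped-by snapshot: onboarding.
Via onboarding — items with X met-by onboarding: none.
Union: none.

none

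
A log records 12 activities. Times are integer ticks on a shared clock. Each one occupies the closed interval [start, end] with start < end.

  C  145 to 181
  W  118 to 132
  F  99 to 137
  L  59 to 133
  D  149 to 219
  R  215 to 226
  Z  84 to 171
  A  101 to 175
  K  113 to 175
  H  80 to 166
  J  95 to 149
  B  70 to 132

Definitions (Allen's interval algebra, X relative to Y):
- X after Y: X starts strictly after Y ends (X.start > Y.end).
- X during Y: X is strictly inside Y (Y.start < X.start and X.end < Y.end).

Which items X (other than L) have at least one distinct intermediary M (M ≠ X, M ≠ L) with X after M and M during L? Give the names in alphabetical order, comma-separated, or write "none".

C, D, R

Target L = [59, 133].
Intermediaries M with M during L: B, W.
Via B — items with X after B: C, D, R.
Via W — items with X after W: C, D, R.
Union: C, D, R.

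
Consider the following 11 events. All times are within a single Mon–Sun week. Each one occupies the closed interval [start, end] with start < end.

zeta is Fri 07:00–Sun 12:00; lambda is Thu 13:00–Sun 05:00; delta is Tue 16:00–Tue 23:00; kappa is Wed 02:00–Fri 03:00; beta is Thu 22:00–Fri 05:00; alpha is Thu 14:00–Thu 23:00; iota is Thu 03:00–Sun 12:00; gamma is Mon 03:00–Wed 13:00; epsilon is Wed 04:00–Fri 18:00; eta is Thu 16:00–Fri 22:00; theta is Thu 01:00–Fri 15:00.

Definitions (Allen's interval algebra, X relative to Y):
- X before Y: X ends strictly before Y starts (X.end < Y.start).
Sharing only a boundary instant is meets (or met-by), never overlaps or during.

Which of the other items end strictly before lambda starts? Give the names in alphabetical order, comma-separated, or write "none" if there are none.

delta, gamma

Target lambda = [Thu 13:00, Sun 05:00].
alpha [Thu 14:00, Thu 23:00] → during → no.
beta [Thu 22:00, Fri 05:00] → during → no.
delta [Tue 16:00, Tue 23:00] → before → yes.
epsilon [Wed 04:00, Fri 18:00] → overlaps → no.
eta [Thu 16:00, Fri 22:00] → during → no.
gamma [Mon 03:00, Wed 13:00] → before → yes.
iota [Thu 03:00, Sun 12:00] → contains → no.
kappa [Wed 02:00, Fri 03:00] → overlaps → no.
theta [Thu 01:00, Fri 15:00] → overlaps → no.
zeta [Fri 07:00, Sun 12:00] → overlapped-by → no.
Result: delta, gamma.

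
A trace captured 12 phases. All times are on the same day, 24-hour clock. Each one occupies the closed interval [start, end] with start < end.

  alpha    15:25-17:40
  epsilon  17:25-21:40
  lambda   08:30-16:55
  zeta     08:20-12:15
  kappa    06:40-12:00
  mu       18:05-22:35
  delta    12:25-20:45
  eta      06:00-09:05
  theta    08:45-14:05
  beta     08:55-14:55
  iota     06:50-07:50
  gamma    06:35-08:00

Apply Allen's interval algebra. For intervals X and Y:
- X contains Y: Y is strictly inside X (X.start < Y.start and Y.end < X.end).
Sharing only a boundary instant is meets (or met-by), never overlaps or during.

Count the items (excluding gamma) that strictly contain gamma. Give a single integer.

Target gamma = [06:35, 08:00].
alpha [15:25, 17:40] → after → no.
beta [08:55, 14:55] → after → no.
delta [12:25, 20:45] → after → no.
epsilon [17:25, 21:40] → after → no.
eta [06:00, 09:05] → contains → counts.
iota [06:50, 07:50] → during → no.
kappa [06:40, 12:00] → overlapped-by → no.
lambda [08:30, 16:55] → after → no.
mu [18:05, 22:35] → after → no.
theta [08:45, 14:05] → after → no.
zeta [08:20, 12:15] → after → no.
Total: 1.

1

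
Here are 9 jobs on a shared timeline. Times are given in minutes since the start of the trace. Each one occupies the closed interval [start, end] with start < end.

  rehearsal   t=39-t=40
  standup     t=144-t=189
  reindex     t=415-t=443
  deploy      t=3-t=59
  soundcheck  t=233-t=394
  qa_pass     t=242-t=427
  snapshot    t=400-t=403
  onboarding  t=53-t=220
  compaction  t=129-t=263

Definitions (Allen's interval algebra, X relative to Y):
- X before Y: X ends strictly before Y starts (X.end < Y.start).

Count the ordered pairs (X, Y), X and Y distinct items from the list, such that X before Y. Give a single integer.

Checking all 72 ordered pairs for relation 'before'; matching pairs in alphabetical order:
(compaction, reindex): compaction before reindex ✓
(compaction, snapshot): compaction before snapshot ✓
(deploy, compaction): deploy before compaction ✓
(deploy, qa_pass): deploy before qa_pass ✓
(deploy, reindex): deploy before reindex ✓
(deploy, snapshot): deploy before snapshot ✓
(deploy, soundcheck): deploy before soundcheck ✓
(deploy, standup): deploy before standup ✓
(onboarding, qa_pass): onboarding before qa_pass ✓
(onboarding, reindex): onboarding before reindex ✓
(onboarding, snapshot): onboarding before snapshot ✓
(onboarding, soundcheck): onboarding before soundcheck ✓
(rehearsal, compaction): rehearsal before compaction ✓
(rehearsal, onboarding): rehearsal before onboarding ✓
(rehearsal, qa_pass): rehearsal before qa_pass ✓
(rehearsal, reindex): rehearsal before reindex ✓
(rehearsal, snapshot): rehearsal before snapshot ✓
(rehearsal, soundcheck): rehearsal before soundcheck ✓
(rehearsal, standup): rehearsal before standup ✓
(snapshot, reindex): snapshot before reindex ✓
(soundcheck, reindex): soundcheck before reindex ✓
(soundcheck, snapshot): soundcheck before snapshot ✓
(standup, qa_pass): standup before qa_pass ✓
(standup, reindex): standup before reindex ✓
... plus 2 further pairs not listed.
Count: 26.

26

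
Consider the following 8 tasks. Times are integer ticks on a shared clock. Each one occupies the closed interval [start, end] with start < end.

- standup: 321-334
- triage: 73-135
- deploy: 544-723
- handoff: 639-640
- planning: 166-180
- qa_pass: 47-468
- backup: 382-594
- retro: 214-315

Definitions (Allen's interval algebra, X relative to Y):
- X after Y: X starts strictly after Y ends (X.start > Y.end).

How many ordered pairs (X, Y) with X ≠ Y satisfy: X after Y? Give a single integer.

21

Checking all 56 ordered pairs for relation 'after'; matching pairs in alphabetical order:
(backup, planning): backup after planning ✓
(backup, retro): backup after retro ✓
(backup, standup): backup after standup ✓
(backup, triage): backup after triage ✓
(deploy, planning): deploy after planning ✓
(deploy, qa_pass): deploy after qa_pass ✓
(deploy, retro): deploy after retro ✓
(deploy, standup): deploy after standup ✓
(deploy, triage): deploy after triage ✓
(handoff, backup): handoff after backup ✓
(handoff, planning): handoff after planning ✓
(handoff, qa_pass): handoff after qa_pass ✓
(handoff, retro): handoff after retro ✓
(handoff, standup): handoff after standup ✓
(handoff, triage): handoff after triage ✓
(planning, triage): planning after triage ✓
(retro, planning): retro after planning ✓
(retro, triage): retro after triage ✓
(standup, planning): standup after planning ✓
(standup, retro): standup after retro ✓
(standup, triage): standup after triage ✓
Count: 21.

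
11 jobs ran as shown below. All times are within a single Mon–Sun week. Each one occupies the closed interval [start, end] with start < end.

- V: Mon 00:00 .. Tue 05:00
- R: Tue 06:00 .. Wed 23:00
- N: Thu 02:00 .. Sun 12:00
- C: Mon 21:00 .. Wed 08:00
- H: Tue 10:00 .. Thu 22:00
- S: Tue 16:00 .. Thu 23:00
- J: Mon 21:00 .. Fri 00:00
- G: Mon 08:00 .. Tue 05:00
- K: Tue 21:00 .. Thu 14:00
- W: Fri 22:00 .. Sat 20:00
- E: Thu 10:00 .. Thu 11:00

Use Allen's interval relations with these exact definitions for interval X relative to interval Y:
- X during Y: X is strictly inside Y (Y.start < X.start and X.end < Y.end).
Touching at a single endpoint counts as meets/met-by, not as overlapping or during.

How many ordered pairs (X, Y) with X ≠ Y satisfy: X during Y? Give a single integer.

12

Checking all 110 ordered pairs for relation 'during'; matching pairs in alphabetical order:
(E, H): E during H ✓
(E, J): E during J ✓
(E, K): E during K ✓
(E, N): E during N ✓
(E, S): E during S ✓
(H, J): H during J ✓
(K, H): K during H ✓
(K, J): K during J ✓
(K, S): K during S ✓
(R, J): R during J ✓
(S, J): S during J ✓
(W, N): W during N ✓
Count: 12.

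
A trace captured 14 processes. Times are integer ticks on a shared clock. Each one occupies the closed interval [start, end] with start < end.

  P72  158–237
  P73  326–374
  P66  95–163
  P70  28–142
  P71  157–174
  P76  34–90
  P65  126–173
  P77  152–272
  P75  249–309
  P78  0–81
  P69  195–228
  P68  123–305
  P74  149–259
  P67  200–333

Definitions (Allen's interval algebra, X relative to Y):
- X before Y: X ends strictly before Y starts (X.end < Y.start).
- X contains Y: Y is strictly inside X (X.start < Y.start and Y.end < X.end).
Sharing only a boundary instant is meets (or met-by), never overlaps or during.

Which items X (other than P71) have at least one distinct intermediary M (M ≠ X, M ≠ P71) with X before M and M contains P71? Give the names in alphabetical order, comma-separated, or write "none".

Target P71 = [157, 174].
Intermediaries M with M contains P71: P68, P74, P77.
Via P68 — items with X before P68: P76, P78.
Via P74 — items with X before P74: P70, P76, P78.
Via P77 — items with X before P77: P70, P76, P78.
Union: P70, P76, P78.

P70, P76, P78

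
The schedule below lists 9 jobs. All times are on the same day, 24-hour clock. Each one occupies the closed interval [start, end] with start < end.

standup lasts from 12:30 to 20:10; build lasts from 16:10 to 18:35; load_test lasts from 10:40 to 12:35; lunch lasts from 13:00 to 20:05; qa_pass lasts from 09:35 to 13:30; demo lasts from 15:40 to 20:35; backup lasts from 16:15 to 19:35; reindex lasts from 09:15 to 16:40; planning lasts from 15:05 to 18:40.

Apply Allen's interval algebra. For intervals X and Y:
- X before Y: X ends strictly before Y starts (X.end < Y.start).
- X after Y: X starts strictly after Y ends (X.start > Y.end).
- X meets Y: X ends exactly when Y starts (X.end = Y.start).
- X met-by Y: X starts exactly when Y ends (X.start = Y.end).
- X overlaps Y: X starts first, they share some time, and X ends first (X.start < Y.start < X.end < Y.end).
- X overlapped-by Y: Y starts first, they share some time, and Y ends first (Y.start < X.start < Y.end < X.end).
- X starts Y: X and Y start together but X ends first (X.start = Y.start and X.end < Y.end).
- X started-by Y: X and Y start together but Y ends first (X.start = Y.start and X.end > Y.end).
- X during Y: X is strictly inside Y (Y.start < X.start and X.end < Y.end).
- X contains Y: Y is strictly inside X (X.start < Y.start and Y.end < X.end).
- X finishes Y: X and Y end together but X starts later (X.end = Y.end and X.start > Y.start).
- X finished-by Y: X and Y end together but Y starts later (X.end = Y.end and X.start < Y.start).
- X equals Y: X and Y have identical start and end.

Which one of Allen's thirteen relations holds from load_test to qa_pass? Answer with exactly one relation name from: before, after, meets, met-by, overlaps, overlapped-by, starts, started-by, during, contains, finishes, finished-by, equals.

during

load_test = [10:40, 12:35]; qa_pass = [09:35, 13:30].
Compare endpoints: load_test.start > qa_pass.start, load_test.start < qa_pass.end, load_test.end > qa_pass.start, load_test.end < qa_pass.end.
That pattern is 'during'.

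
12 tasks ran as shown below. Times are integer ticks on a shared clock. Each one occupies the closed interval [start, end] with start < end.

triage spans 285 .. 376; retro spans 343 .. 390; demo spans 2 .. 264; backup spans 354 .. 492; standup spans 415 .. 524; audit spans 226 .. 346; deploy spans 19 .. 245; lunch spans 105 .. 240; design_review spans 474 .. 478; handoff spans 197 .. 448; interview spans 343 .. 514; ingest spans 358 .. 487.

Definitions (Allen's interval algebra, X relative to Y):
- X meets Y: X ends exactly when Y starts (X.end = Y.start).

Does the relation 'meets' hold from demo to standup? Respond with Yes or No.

No

demo = [2, 264], standup = [415, 524].
Actual relation of demo to standup: before.
Asked whether 'meets' holds → No.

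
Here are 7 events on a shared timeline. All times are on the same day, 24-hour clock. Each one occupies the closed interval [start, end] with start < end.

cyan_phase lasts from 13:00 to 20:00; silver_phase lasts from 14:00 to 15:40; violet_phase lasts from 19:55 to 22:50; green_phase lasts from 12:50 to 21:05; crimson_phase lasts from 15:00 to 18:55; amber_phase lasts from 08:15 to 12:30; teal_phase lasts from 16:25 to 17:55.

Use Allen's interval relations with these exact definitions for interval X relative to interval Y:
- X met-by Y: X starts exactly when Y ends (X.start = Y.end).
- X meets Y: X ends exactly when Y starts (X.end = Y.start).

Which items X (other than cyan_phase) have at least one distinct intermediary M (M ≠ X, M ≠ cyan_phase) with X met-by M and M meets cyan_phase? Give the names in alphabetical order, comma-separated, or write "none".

none

Target cyan_phase = [13:00, 20:00].
Intermediaries M with M meets cyan_phase: none.
Union: none.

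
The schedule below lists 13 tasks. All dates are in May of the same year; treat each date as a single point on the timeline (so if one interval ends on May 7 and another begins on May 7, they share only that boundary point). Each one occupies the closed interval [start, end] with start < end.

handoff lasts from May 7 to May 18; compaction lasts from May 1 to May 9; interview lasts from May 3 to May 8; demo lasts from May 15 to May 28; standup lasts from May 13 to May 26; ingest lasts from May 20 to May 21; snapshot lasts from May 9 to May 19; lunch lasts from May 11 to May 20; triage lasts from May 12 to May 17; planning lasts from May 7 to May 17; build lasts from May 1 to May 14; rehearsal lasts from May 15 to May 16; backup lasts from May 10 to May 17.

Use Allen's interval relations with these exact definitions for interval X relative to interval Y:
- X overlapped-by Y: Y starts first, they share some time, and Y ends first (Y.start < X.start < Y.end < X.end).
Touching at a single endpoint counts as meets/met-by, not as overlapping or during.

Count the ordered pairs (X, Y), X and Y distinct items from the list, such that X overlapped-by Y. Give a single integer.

Checking all 156 ordered pairs for relation 'overlapped-by'; matching pairs in alphabetical order:
(backup, build): backup overlapped-by build ✓
(demo, backup): demo overlapped-by backup ✓
(demo, handoff): demo overlapped-by handoff ✓
(demo, lunch): demo overlapped-by lunch ✓
(demo, planning): demo overlapped-by planning ✓
(demo, snapshot): demo overlapped-by snapshot ✓
(demo, standup): demo overlapped-by standup ✓
(demo, triage): demo overlapped-by triage ✓
(handoff, build): handoff overlapped-by build ✓
(handoff, compaction): handoff overlapped-by compaction ✓
(handoff, interview): handoff overlapped-by interview ✓
(lunch, backup): lunch overlapped-by backup ✓
(lunch, build): lunch overlapped-by build ✓
(lunch, handoff): lunch overlapped-by handoff ✓
(lunch, planning): lunch overlapped-by planning ✓
(lunch, snapshot): lunch overlapped-by snapshot ✓
(planning, build): planning overlapped-by build ✓
(planning, compaction): planning overlapped-by compaction ✓
(planning, interview): planning overlapped-by interview ✓
(snapshot, build): snapshot overlapped-by build ✓
(snapshot, handoff): snapshot overlapped-by handoff ✓
(snapshot, planning): snapshot overlapped-by planning ✓
(standup, backup): standup overlapped-by backup ✓
(standup, build): standup overlapped-by build ✓
... plus 6 further pairs not listed.
Count: 30.

30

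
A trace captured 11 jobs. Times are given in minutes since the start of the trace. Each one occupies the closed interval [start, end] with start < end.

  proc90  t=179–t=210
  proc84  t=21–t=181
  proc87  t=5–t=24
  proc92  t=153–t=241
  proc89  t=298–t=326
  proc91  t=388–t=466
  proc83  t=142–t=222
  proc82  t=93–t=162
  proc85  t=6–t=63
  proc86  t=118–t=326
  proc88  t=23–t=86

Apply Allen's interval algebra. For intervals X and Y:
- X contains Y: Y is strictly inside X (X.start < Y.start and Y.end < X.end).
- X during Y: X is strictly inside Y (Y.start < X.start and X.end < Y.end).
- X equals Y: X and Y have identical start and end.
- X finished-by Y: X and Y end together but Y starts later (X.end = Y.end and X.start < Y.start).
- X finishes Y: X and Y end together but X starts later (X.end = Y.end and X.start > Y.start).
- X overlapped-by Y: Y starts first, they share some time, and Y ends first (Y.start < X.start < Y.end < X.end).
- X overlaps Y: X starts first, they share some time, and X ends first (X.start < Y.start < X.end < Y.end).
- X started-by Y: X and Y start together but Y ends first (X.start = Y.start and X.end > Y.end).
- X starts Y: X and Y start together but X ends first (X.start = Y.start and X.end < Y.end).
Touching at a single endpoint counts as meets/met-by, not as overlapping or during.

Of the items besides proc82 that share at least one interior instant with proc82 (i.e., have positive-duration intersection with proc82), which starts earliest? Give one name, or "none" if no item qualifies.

proc84

Target proc82 = [t=93, t=162].
proc83 [t=142, t=222] → overlapped-by → candidate.
proc84 [t=21, t=181] → contains → candidate.
proc85 [t=6, t=63] → before → excluded.
proc86 [t=118, t=326] → overlapped-by → candidate.
proc87 [t=5, t=24] → before → excluded.
proc88 [t=23, t=86] → before → excluded.
proc89 [t=298, t=326] → after → excluded.
proc90 [t=179, t=210] → after → excluded.
proc91 [t=388, t=466] → after → excluded.
proc92 [t=153, t=241] → overlapped-by → candidate.
Among candidates, earliest start is t=21 → proc84.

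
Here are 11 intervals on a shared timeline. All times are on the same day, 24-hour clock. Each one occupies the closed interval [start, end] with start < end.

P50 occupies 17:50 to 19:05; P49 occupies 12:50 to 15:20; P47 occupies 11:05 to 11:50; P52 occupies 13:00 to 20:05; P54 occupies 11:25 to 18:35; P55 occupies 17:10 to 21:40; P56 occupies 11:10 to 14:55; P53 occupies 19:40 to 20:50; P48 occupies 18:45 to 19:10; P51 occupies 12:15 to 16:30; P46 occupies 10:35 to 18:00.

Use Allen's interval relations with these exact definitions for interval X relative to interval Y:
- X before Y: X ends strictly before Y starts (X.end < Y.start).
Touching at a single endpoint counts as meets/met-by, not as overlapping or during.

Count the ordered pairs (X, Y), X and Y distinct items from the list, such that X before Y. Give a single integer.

Checking all 110 ordered pairs for relation 'before'; matching pairs in alphabetical order:
(P46, P48): P46 before P48 ✓
(P46, P53): P46 before P53 ✓
(P47, P48): P47 before P48 ✓
(P47, P49): P47 before P49 ✓
(P47, P50): P47 before P50 ✓
(P47, P51): P47 before P51 ✓
(P47, P52): P47 before P52 ✓
(P47, P53): P47 before P53 ✓
(P47, P55): P47 before P55 ✓
(P48, P53): P48 before P53 ✓
(P49, P48): P49 before P48 ✓
(P49, P50): P49 before P50 ✓
(P49, P53): P49 before P53 ✓
(P49, P55): P49 before P55 ✓
(P50, P53): P50 before P53 ✓
(P51, P48): P51 before P48 ✓
(P51, P50): P51 before P50 ✓
(P51, P53): P51 before P53 ✓
(P51, P55): P51 before P55 ✓
(P54, P48): P54 before P48 ✓
(P54, P53): P54 before P53 ✓
(P56, P48): P56 before P48 ✓
(P56, P50): P56 before P50 ✓
(P56, P53): P56 before P53 ✓
... plus 1 further pairs not listed.
Count: 25.

25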